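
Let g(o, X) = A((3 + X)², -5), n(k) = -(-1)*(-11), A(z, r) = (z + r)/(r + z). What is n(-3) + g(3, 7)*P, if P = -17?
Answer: -28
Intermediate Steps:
A(z, r) = 1 (A(z, r) = (r + z)/(r + z) = 1)
n(k) = -11 (n(k) = -1*11 = -11)
g(o, X) = 1
n(-3) + g(3, 7)*P = -11 + 1*(-17) = -11 - 17 = -28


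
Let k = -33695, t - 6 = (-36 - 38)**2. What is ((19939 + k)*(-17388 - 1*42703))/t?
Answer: 413305898/2741 ≈ 1.5079e+5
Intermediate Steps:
t = 5482 (t = 6 + (-36 - 38)**2 = 6 + (-74)**2 = 6 + 5476 = 5482)
((19939 + k)*(-17388 - 1*42703))/t = ((19939 - 33695)*(-17388 - 1*42703))/5482 = -13756*(-17388 - 42703)*(1/5482) = -13756*(-60091)*(1/5482) = 826611796*(1/5482) = 413305898/2741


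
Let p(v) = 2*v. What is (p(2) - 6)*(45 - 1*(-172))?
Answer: -434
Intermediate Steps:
(p(2) - 6)*(45 - 1*(-172)) = (2*2 - 6)*(45 - 1*(-172)) = (4 - 6)*(45 + 172) = -2*217 = -434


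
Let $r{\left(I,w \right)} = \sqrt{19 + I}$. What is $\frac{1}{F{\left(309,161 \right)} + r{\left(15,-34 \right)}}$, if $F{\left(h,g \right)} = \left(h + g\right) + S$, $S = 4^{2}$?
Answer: $\frac{243}{118081} - \frac{\sqrt{34}}{236162} \approx 0.0020332$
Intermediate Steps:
$S = 16$
$F{\left(h,g \right)} = 16 + g + h$ ($F{\left(h,g \right)} = \left(h + g\right) + 16 = \left(g + h\right) + 16 = 16 + g + h$)
$\frac{1}{F{\left(309,161 \right)} + r{\left(15,-34 \right)}} = \frac{1}{\left(16 + 161 + 309\right) + \sqrt{19 + 15}} = \frac{1}{486 + \sqrt{34}}$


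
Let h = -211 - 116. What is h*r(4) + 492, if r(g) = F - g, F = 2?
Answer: 1146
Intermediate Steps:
h = -327
r(g) = 2 - g
h*r(4) + 492 = -327*(2 - 1*4) + 492 = -327*(2 - 4) + 492 = -327*(-2) + 492 = 654 + 492 = 1146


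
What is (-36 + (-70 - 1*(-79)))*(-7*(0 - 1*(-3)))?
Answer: 567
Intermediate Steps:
(-36 + (-70 - 1*(-79)))*(-7*(0 - 1*(-3))) = (-36 + (-70 + 79))*(-7*(0 + 3)) = (-36 + 9)*(-7*3) = -27*(-21) = 567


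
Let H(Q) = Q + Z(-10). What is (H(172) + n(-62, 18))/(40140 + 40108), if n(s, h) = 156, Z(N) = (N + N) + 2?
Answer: 155/40124 ≈ 0.0038630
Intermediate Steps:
Z(N) = 2 + 2*N (Z(N) = 2*N + 2 = 2 + 2*N)
H(Q) = -18 + Q (H(Q) = Q + (2 + 2*(-10)) = Q + (2 - 20) = Q - 18 = -18 + Q)
(H(172) + n(-62, 18))/(40140 + 40108) = ((-18 + 172) + 156)/(40140 + 40108) = (154 + 156)/80248 = 310*(1/80248) = 155/40124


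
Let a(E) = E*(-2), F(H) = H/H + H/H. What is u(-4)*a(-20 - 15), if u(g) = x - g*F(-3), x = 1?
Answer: 630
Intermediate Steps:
F(H) = 2 (F(H) = 1 + 1 = 2)
u(g) = 1 - 2*g (u(g) = 1 - g*2 = 1 - 2*g)
a(E) = -2*E
u(-4)*a(-20 - 15) = (1 - 2*(-4))*(-2*(-20 - 15)) = (1 + 8)*(-2*(-35)) = 9*70 = 630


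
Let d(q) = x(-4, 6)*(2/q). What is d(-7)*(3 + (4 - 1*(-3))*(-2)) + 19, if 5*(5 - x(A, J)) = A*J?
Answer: 249/5 ≈ 49.800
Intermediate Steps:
x(A, J) = 5 - A*J/5
d(q) = 98/(5*q) (d(q) = (5 - ⅕*(-4)*6)*(2/q) = (5 + 24/5)*(2/q) = 49*(2/q)/5 = 98/(5*q))
d(-7)*(3 + (4 - 1*(-3))*(-2)) + 19 = ((98/5)/(-7))*(3 + (4 - 1*(-3))*(-2)) + 19 = ((98/5)*(-⅐))*(3 + (4 + 3)*(-2)) + 19 = -14*(3 + 7*(-2))/5 + 19 = -14*(3 - 14)/5 + 19 = -14/5*(-11) + 19 = 154/5 + 19 = 249/5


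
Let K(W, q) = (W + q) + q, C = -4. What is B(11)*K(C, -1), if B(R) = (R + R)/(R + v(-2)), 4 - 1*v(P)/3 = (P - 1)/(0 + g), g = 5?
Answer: -165/31 ≈ -5.3226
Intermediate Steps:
v(P) = 63/5 - 3*P/5 (v(P) = 12 - 3*(P - 1)/(0 + 5) = 12 - 3*(-1 + P)/5 = 12 - 3*(-⅕ + P/5) = 12 + (⅗ - 3*P/5) = 63/5 - 3*P/5)
K(W, q) = W + 2*q
B(R) = 2*R/(69/5 + R) (B(R) = (R + R)/(R + (63/5 - ⅗*(-2))) = (2*R)/(R + (63/5 + 6/5)) = (2*R)/(R + 69/5) = (2*R)/(69/5 + R) = 2*R/(69/5 + R))
B(11)*K(C, -1) = (10*11/(69 + 5*11))*(-4 + 2*(-1)) = (10*11/(69 + 55))*(-4 - 2) = (10*11/124)*(-6) = (10*11*(1/124))*(-6) = (55/62)*(-6) = -165/31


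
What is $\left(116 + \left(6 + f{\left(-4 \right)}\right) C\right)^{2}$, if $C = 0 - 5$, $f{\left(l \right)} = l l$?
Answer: $36$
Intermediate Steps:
$f{\left(l \right)} = l^{2}$
$C = -5$
$\left(116 + \left(6 + f{\left(-4 \right)}\right) C\right)^{2} = \left(116 + \left(6 + \left(-4\right)^{2}\right) \left(-5\right)\right)^{2} = \left(116 + \left(6 + 16\right) \left(-5\right)\right)^{2} = \left(116 + 22 \left(-5\right)\right)^{2} = \left(116 - 110\right)^{2} = 6^{2} = 36$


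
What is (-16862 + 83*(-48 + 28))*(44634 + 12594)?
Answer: -1059977016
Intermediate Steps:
(-16862 + 83*(-48 + 28))*(44634 + 12594) = (-16862 + 83*(-20))*57228 = (-16862 - 1660)*57228 = -18522*57228 = -1059977016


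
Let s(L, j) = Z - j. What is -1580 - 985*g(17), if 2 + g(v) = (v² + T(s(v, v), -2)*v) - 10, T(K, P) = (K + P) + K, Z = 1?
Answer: 294905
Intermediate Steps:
s(L, j) = 1 - j
T(K, P) = P + 2*K
g(v) = -12 - v² (g(v) = -2 + ((v² + (-2 + 2*(1 - v))*v) - 10) = -2 + ((v² + (-2 + (2 - 2*v))*v) - 10) = -2 + ((v² + (-2*v)*v) - 10) = -2 + ((v² - 2*v²) - 10) = -2 + (-v² - 10) = -2 + (-10 - v²) = -12 - v²)
-1580 - 985*g(17) = -1580 - 985*(-12 - 1*17²) = -1580 - 985*(-12 - 1*289) = -1580 - 985*(-12 - 289) = -1580 - 985*(-301) = -1580 + 296485 = 294905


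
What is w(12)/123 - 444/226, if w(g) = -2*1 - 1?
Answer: -9215/4633 ≈ -1.9890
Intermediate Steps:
w(g) = -3 (w(g) = -2 - 1 = -3)
w(12)/123 - 444/226 = -3/123 - 444/226 = -3*1/123 - 444*1/226 = -1/41 - 222/113 = -9215/4633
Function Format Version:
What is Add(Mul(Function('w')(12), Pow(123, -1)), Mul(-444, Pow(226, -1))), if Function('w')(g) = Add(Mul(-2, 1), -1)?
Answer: Rational(-9215, 4633) ≈ -1.9890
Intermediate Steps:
Function('w')(g) = -3 (Function('w')(g) = Add(-2, -1) = -3)
Add(Mul(Function('w')(12), Pow(123, -1)), Mul(-444, Pow(226, -1))) = Add(Mul(-3, Pow(123, -1)), Mul(-444, Pow(226, -1))) = Add(Mul(-3, Rational(1, 123)), Mul(-444, Rational(1, 226))) = Add(Rational(-1, 41), Rational(-222, 113)) = Rational(-9215, 4633)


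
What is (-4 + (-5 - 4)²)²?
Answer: 5929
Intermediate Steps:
(-4 + (-5 - 4)²)² = (-4 + (-9)²)² = (-4 + 81)² = 77² = 5929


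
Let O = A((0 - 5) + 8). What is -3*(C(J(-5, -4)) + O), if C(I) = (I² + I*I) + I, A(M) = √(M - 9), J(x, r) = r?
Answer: -84 - 3*I*√6 ≈ -84.0 - 7.3485*I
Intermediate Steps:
A(M) = √(-9 + M)
O = I*√6 (O = √(-9 + ((0 - 5) + 8)) = √(-9 + (-5 + 8)) = √(-9 + 3) = √(-6) = I*√6 ≈ 2.4495*I)
C(I) = I + 2*I² (C(I) = (I² + I²) + I = 2*I² + I = I + 2*I²)
-3*(C(J(-5, -4)) + O) = -3*(-4*(1 + 2*(-4)) + I*√6) = -3*(-4*(1 - 8) + I*√6) = -3*(-4*(-7) + I*√6) = -3*(28 + I*√6) = -84 - 3*I*√6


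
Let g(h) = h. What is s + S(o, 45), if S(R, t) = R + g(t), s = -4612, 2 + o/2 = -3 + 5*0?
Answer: -4577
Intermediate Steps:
o = -10 (o = -4 + 2*(-3 + 5*0) = -4 + 2*(-3 + 0) = -4 + 2*(-3) = -4 - 6 = -10)
S(R, t) = R + t
s + S(o, 45) = -4612 + (-10 + 45) = -4612 + 35 = -4577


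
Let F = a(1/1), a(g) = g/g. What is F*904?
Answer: 904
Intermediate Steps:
a(g) = 1
F = 1
F*904 = 1*904 = 904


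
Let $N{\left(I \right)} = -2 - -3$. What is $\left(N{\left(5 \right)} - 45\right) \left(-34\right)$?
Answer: $1496$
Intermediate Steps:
$N{\left(I \right)} = 1$ ($N{\left(I \right)} = -2 + 3 = 1$)
$\left(N{\left(5 \right)} - 45\right) \left(-34\right) = \left(1 - 45\right) \left(-34\right) = \left(-44\right) \left(-34\right) = 1496$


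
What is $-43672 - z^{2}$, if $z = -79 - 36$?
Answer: $-56897$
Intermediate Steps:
$z = -115$ ($z = -79 - 36 = -115$)
$-43672 - z^{2} = -43672 - \left(-115\right)^{2} = -43672 - 13225 = -56897$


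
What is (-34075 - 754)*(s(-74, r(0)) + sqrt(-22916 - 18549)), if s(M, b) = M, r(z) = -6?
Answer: 2577346 - 34829*I*sqrt(41465) ≈ 2.5773e+6 - 7.0922e+6*I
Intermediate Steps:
(-34075 - 754)*(s(-74, r(0)) + sqrt(-22916 - 18549)) = (-34075 - 754)*(-74 + sqrt(-22916 - 18549)) = -34829*(-74 + sqrt(-41465)) = -34829*(-74 + I*sqrt(41465)) = 2577346 - 34829*I*sqrt(41465)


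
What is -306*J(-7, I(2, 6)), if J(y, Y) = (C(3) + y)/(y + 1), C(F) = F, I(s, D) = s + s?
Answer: -204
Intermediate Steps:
I(s, D) = 2*s
J(y, Y) = (3 + y)/(1 + y) (J(y, Y) = (3 + y)/(y + 1) = (3 + y)/(1 + y))
-306*J(-7, I(2, 6)) = -306*(3 - 7)/(1 - 7) = -306*(-4)/(-6) = -(-51)*(-4) = -306*⅔ = -204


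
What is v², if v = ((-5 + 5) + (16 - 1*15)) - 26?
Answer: 625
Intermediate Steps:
v = -25 (v = (0 + (16 - 15)) - 26 = (0 + 1) - 26 = 1 - 26 = -25)
v² = (-25)² = 625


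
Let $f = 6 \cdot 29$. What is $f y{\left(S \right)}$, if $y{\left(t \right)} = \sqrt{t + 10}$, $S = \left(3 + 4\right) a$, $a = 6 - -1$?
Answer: $174 \sqrt{59} \approx 1336.5$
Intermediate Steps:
$a = 7$ ($a = 6 + 1 = 7$)
$f = 174$
$S = 49$ ($S = \left(3 + 4\right) 7 = 7 \cdot 7 = 49$)
$y{\left(t \right)} = \sqrt{10 + t}$
$f y{\left(S \right)} = 174 \sqrt{10 + 49} = 174 \sqrt{59}$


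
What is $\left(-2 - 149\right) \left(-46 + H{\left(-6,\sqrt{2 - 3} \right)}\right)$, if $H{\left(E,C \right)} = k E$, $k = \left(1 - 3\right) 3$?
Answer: $1510$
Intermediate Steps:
$k = -6$ ($k = \left(-2\right) 3 = -6$)
$H{\left(E,C \right)} = - 6 E$
$\left(-2 - 149\right) \left(-46 + H{\left(-6,\sqrt{2 - 3} \right)}\right) = \left(-2 - 149\right) \left(-46 - -36\right) = - 151 \left(-46 + 36\right) = \left(-151\right) \left(-10\right) = 1510$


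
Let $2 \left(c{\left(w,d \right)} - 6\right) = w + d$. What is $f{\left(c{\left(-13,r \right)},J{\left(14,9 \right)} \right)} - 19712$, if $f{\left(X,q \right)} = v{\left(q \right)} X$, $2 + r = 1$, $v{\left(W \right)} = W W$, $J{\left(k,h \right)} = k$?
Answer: $-19908$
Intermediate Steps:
$v{\left(W \right)} = W^{2}$
$r = -1$ ($r = -2 + 1 = -1$)
$c{\left(w,d \right)} = 6 + \frac{d}{2} + \frac{w}{2}$ ($c{\left(w,d \right)} = 6 + \frac{w + d}{2} = 6 + \frac{d + w}{2} = 6 + \left(\frac{d}{2} + \frac{w}{2}\right) = 6 + \frac{d}{2} + \frac{w}{2}$)
$f{\left(X,q \right)} = X q^{2}$ ($f{\left(X,q \right)} = q^{2} X = X q^{2}$)
$f{\left(c{\left(-13,r \right)},J{\left(14,9 \right)} \right)} - 19712 = \left(6 + \frac{1}{2} \left(-1\right) + \frac{1}{2} \left(-13\right)\right) 14^{2} - 19712 = \left(6 - \frac{1}{2} - \frac{13}{2}\right) 196 - 19712 = \left(-1\right) 196 - 19712 = -196 - 19712 = -19908$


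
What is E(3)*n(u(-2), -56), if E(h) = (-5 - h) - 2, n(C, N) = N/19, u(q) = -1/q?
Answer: 560/19 ≈ 29.474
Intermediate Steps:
n(C, N) = N/19 (n(C, N) = N*(1/19) = N/19)
E(h) = -7 - h
E(3)*n(u(-2), -56) = (-7 - 1*3)*((1/19)*(-56)) = (-7 - 3)*(-56/19) = -10*(-56/19) = 560/19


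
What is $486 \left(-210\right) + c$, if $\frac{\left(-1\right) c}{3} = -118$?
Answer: $-101706$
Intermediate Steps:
$c = 354$ ($c = \left(-3\right) \left(-118\right) = 354$)
$486 \left(-210\right) + c = 486 \left(-210\right) + 354 = -102060 + 354 = -101706$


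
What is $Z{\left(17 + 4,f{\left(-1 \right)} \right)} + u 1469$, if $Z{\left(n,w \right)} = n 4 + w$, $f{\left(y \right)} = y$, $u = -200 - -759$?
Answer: $821254$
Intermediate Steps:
$u = 559$ ($u = -200 + 759 = 559$)
$Z{\left(n,w \right)} = w + 4 n$ ($Z{\left(n,w \right)} = 4 n + w = w + 4 n$)
$Z{\left(17 + 4,f{\left(-1 \right)} \right)} + u 1469 = \left(-1 + 4 \left(17 + 4\right)\right) + 559 \cdot 1469 = \left(-1 + 4 \cdot 21\right) + 821171 = \left(-1 + 84\right) + 821171 = 83 + 821171 = 821254$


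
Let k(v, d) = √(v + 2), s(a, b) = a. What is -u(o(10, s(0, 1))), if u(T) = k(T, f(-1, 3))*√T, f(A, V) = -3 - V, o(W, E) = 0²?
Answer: 0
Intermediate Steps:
o(W, E) = 0
k(v, d) = √(2 + v)
u(T) = √T*√(2 + T) (u(T) = √(2 + T)*√T = √T*√(2 + T))
-u(o(10, s(0, 1))) = -√0*√(2 + 0) = -0*√2 = -1*0 = 0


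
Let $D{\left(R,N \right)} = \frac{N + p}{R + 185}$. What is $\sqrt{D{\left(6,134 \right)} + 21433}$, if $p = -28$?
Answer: $\frac{\sqrt{781917519}}{191} \approx 146.4$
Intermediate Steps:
$D{\left(R,N \right)} = \frac{-28 + N}{185 + R}$ ($D{\left(R,N \right)} = \frac{N - 28}{R + 185} = \frac{-28 + N}{185 + R}$)
$\sqrt{D{\left(6,134 \right)} + 21433} = \sqrt{\frac{-28 + 134}{185 + 6} + 21433} = \sqrt{\frac{1}{191} \cdot 106 + 21433} = \sqrt{\frac{106}{191} + 21433} = \sqrt{\frac{4093809}{191}} = \frac{\sqrt{781917519}}{191}$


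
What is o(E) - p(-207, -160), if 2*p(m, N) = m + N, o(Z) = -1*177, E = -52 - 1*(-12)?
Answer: 13/2 ≈ 6.5000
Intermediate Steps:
E = -40 (E = -52 + 12 = -40)
o(Z) = -177
p(m, N) = N/2 + m/2 (p(m, N) = (m + N)/2 = (N + m)/2 = N/2 + m/2)
o(E) - p(-207, -160) = -177 - ((½)*(-160) + (½)*(-207)) = -177 - (-80 - 207/2) = -177 - 1*(-367/2) = -177 + 367/2 = 13/2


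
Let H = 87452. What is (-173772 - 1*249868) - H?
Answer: -511092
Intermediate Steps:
(-173772 - 1*249868) - H = (-173772 - 1*249868) - 1*87452 = (-173772 - 249868) - 87452 = -423640 - 87452 = -511092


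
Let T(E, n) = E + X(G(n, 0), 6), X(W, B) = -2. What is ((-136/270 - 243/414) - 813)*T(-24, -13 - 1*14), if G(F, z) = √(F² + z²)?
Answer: 65721539/3105 ≈ 21166.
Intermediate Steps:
T(E, n) = -2 + E (T(E, n) = E - 2 = -2 + E)
((-136/270 - 243/414) - 813)*T(-24, -13 - 1*14) = ((-136/270 - 243/414) - 813)*(-2 - 24) = ((-136*1/270 - 243*1/414) - 813)*(-26) = ((-68/135 - 27/46) - 813)*(-26) = (-6773/6210 - 813)*(-26) = -5055503/6210*(-26) = 65721539/3105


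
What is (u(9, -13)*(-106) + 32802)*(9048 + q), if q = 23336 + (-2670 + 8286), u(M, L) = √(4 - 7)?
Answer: 1246476000 - 4028000*I*√3 ≈ 1.2465e+9 - 6.9767e+6*I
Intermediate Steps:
u(M, L) = I*√3 (u(M, L) = √(-3) = I*√3)
q = 28952 (q = 23336 + 5616 = 28952)
(u(9, -13)*(-106) + 32802)*(9048 + q) = ((I*√3)*(-106) + 32802)*(9048 + 28952) = (-106*I*√3 + 32802)*38000 = (32802 - 106*I*√3)*38000 = 1246476000 - 4028000*I*√3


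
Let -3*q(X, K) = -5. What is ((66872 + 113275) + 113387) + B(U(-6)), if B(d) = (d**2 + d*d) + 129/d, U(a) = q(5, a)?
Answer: 13212763/45 ≈ 2.9362e+5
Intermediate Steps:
q(X, K) = 5/3 (q(X, K) = -1/3*(-5) = 5/3)
U(a) = 5/3
B(d) = 2*d**2 + 129/d (B(d) = (d**2 + d**2) + 129/d = 2*d**2 + 129/d)
((66872 + 113275) + 113387) + B(U(-6)) = ((66872 + 113275) + 113387) + (129 + 2*(5/3)**3)/(5/3) = (180147 + 113387) + 3*(129 + 2*(125/27))/5 = 293534 + 3*(129 + 250/27)/5 = 293534 + (3/5)*(3733/27) = 293534 + 3733/45 = 13212763/45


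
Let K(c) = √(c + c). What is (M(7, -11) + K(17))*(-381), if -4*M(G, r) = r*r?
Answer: 46101/4 - 381*√34 ≈ 9303.7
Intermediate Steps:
K(c) = √2*√c (K(c) = √(2*c) = √2*√c)
M(G, r) = -r²/4 (M(G, r) = -r*r/4 = -r²/4)
(M(7, -11) + K(17))*(-381) = (-¼*(-11)² + √2*√17)*(-381) = (-¼*121 + √34)*(-381) = (-121/4 + √34)*(-381) = 46101/4 - 381*√34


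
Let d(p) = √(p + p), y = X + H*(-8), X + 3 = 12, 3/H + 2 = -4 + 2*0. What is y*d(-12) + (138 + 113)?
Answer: 251 + 26*I*√6 ≈ 251.0 + 63.687*I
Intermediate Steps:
H = -½ (H = 3/(-2 + (-4 + 2*0)) = 3/(-2 + (-4 + 0)) = 3/(-2 - 4) = 3/(-6) = 3*(-⅙) = -½ ≈ -0.50000)
X = 9 (X = -3 + 12 = 9)
y = 13 (y = 9 - ½*(-8) = 9 + 4 = 13)
d(p) = √2*√p (d(p) = √(2*p) = √2*√p)
y*d(-12) + (138 + 113) = 13*(√2*√(-12)) + (138 + 113) = 13*(√2*(2*I*√3)) + 251 = 13*(2*I*√6) + 251 = 26*I*√6 + 251 = 251 + 26*I*√6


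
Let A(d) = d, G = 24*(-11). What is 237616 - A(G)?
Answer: 237880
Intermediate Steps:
G = -264
237616 - A(G) = 237616 - 1*(-264) = 237616 + 264 = 237880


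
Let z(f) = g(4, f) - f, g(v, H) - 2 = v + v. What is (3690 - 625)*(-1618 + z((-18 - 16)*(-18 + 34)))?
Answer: -3261160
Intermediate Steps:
g(v, H) = 2 + 2*v (g(v, H) = 2 + (v + v) = 2 + 2*v)
z(f) = 10 - f (z(f) = (2 + 2*4) - f = (2 + 8) - f = 10 - f)
(3690 - 625)*(-1618 + z((-18 - 16)*(-18 + 34))) = (3690 - 625)*(-1618 + (10 - (-18 - 16)*(-18 + 34))) = 3065*(-1618 + (10 - (-34)*16)) = 3065*(-1618 + (10 - 1*(-544))) = 3065*(-1618 + (10 + 544)) = 3065*(-1618 + 554) = 3065*(-1064) = -3261160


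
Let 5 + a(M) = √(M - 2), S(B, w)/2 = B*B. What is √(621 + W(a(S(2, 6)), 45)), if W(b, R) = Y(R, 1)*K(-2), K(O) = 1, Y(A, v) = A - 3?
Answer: √663 ≈ 25.749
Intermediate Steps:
Y(A, v) = -3 + A
S(B, w) = 2*B² (S(B, w) = 2*(B*B) = 2*B²)
a(M) = -5 + √(-2 + M) (a(M) = -5 + √(M - 2) = -5 + √(-2 + M))
W(b, R) = -3 + R (W(b, R) = (-3 + R)*1 = -3 + R)
√(621 + W(a(S(2, 6)), 45)) = √(621 + (-3 + 45)) = √(621 + 42) = √663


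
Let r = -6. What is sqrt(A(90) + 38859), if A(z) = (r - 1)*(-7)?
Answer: 2*sqrt(9727) ≈ 197.25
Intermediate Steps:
A(z) = 49 (A(z) = (-6 - 1)*(-7) = -7*(-7) = 49)
sqrt(A(90) + 38859) = sqrt(49 + 38859) = sqrt(38908) = 2*sqrt(9727)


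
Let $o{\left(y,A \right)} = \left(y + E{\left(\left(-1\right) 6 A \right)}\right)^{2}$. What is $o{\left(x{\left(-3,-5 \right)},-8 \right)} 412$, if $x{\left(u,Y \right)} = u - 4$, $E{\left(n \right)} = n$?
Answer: $692572$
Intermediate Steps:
$x{\left(u,Y \right)} = -4 + u$ ($x{\left(u,Y \right)} = u - 4 = -4 + u$)
$o{\left(y,A \right)} = \left(y - 6 A\right)^{2}$ ($o{\left(y,A \right)} = \left(y + \left(-1\right) 6 A\right)^{2} = \left(y - 6 A\right)^{2}$)
$o{\left(x{\left(-3,-5 \right)},-8 \right)} 412 = \left(- (-4 - 3) + 6 \left(-8\right)\right)^{2} \cdot 412 = \left(\left(-1\right) \left(-7\right) - 48\right)^{2} \cdot 412 = \left(7 - 48\right)^{2} \cdot 412 = \left(-41\right)^{2} \cdot 412 = 1681 \cdot 412 = 692572$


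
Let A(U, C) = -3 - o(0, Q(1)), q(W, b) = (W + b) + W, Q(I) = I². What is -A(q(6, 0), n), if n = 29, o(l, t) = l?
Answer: 3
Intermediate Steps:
q(W, b) = b + 2*W
A(U, C) = -3 (A(U, C) = -3 - 1*0 = -3 + 0 = -3)
-A(q(6, 0), n) = -1*(-3) = 3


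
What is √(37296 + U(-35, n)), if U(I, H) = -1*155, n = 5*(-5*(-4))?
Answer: √37141 ≈ 192.72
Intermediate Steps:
n = 100 (n = 5*20 = 100)
U(I, H) = -155
√(37296 + U(-35, n)) = √(37296 - 155) = √37141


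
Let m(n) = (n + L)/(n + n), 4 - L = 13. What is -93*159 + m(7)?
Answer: -103510/7 ≈ -14787.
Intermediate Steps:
L = -9 (L = 4 - 1*13 = 4 - 13 = -9)
m(n) = (-9 + n)/(2*n) (m(n) = (n - 9)/(n + n) = (-9 + n)/((2*n)) = (-9 + n)*(1/(2*n)) = (-9 + n)/(2*n))
-93*159 + m(7) = -93*159 + (1/2)*(-9 + 7)/7 = -14787 + (1/2)*(1/7)*(-2) = -14787 - 1/7 = -103510/7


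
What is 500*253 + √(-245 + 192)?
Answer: 126500 + I*√53 ≈ 1.265e+5 + 7.2801*I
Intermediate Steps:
500*253 + √(-245 + 192) = 126500 + √(-53) = 126500 + I*√53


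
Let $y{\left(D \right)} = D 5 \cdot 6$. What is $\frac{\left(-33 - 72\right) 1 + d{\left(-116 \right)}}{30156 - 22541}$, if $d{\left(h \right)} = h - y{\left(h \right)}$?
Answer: $\frac{3259}{7615} \approx 0.42797$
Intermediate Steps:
$y{\left(D \right)} = 30 D$ ($y{\left(D \right)} = 5 D 6 = 30 D$)
$d{\left(h \right)} = - 29 h$ ($d{\left(h \right)} = h - 30 h = - 29 h$)
$\frac{\left(-33 - 72\right) 1 + d{\left(-116 \right)}}{30156 - 22541} = \frac{\left(-33 - 72\right) 1 - -3364}{30156 - 22541} = \frac{\left(-105\right) 1 + 3364}{7615} = \left(-105 + 3364\right) \frac{1}{7615} = 3259 \cdot \frac{1}{7615} = \frac{3259}{7615}$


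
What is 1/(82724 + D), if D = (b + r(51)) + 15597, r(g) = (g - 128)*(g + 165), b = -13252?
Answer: 1/68437 ≈ 1.4612e-5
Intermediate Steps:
r(g) = (-128 + g)*(165 + g)
D = -14287 (D = (-13252 + (-21120 + 51**2 + 37*51)) + 15597 = (-13252 + (-21120 + 2601 + 1887)) + 15597 = (-13252 - 16632) + 15597 = -29884 + 15597 = -14287)
1/(82724 + D) = 1/(82724 - 14287) = 1/68437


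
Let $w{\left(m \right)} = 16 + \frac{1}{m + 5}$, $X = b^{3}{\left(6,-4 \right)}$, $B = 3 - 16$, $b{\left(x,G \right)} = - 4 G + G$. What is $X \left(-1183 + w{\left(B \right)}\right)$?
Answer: $-2016792$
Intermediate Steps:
$b{\left(x,G \right)} = - 3 G$
$B = -13$
$X = 1728$ ($X = \left(\left(-3\right) \left(-4\right)\right)^{3} = 12^{3} = 1728$)
$w{\left(m \right)} = 16 + \frac{1}{5 + m}$
$X \left(-1183 + w{\left(B \right)}\right) = 1728 \left(-1183 + \frac{81 + 16 \left(-13\right)}{5 - 13}\right) = 1728 \left(-1183 + \frac{81 - 208}{-8}\right) = 1728 \left(-1183 - - \frac{127}{8}\right) = 1728 \left(-1183 + \frac{127}{8}\right) = 1728 \left(- \frac{9337}{8}\right) = -2016792$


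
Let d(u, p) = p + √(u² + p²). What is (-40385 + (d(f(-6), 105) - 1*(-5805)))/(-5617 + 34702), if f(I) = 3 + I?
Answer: -985/831 + √1226/9695 ≈ -1.1817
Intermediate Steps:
d(u, p) = p + √(p² + u²)
(-40385 + (d(f(-6), 105) - 1*(-5805)))/(-5617 + 34702) = (-40385 + ((105 + √(105² + (3 - 6)²)) - 1*(-5805)))/(-5617 + 34702) = (-40385 + ((105 + √(11025 + (-3)²)) + 5805))/29085 = (-40385 + ((105 + √(11025 + 9)) + 5805))*(1/29085) = (-40385 + ((105 + √11034) + 5805))*(1/29085) = (-40385 + ((105 + 3*√1226) + 5805))*(1/29085) = (-40385 + (5910 + 3*√1226))*(1/29085) = (-34475 + 3*√1226)*(1/29085) = -985/831 + √1226/9695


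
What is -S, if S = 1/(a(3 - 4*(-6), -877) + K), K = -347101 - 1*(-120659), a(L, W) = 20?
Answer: 1/226422 ≈ 4.4165e-6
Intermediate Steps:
K = -226442 (K = -347101 + 120659 = -226442)
S = -1/226422 (S = 1/(20 - 226442) = 1/(-226422) = -1/226422 ≈ -4.4165e-6)
-S = -1*(-1/226422) = 1/226422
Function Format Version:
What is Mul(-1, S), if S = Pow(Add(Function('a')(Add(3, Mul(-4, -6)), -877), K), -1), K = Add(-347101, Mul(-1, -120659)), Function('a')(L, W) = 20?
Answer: Rational(1, 226422) ≈ 4.4165e-6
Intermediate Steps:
K = -226442 (K = Add(-347101, 120659) = -226442)
S = Rational(-1, 226422) (S = Pow(Add(20, -226442), -1) = Pow(-226422, -1) = Rational(-1, 226422) ≈ -4.4165e-6)
Mul(-1, S) = Mul(-1, Rational(-1, 226422)) = Rational(1, 226422)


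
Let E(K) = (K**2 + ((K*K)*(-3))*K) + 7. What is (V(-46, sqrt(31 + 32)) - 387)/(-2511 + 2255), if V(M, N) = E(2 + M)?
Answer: -64277/64 ≈ -1004.3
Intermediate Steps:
E(K) = 7 + K**2 - 3*K**3 (E(K) = (K**2 + (K**2*(-3))*K) + 7 = (K**2 + (-3*K**2)*K) + 7 = (K**2 - 3*K**3) + 7 = 7 + K**2 - 3*K**3)
V(M, N) = 7 + (2 + M)**2 - 3*(2 + M)**3
(V(-46, sqrt(31 + 32)) - 387)/(-2511 + 2255) = ((7 + (2 - 46)**2 - 3*(2 - 46)**3) - 387)/(-2511 + 2255) = ((7 + (-44)**2 - 3*(-44)**3) - 387)/(-256) = ((7 + 1936 - 3*(-85184)) - 387)*(-1/256) = ((7 + 1936 + 255552) - 387)*(-1/256) = (257495 - 387)*(-1/256) = 257108*(-1/256) = -64277/64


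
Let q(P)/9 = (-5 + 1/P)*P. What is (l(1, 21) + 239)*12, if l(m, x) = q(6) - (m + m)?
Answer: -288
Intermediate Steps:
q(P) = 9*P*(-5 + 1/P) (q(P) = 9*((-5 + 1/P)*P) = 9*(P*(-5 + 1/P)) = 9*P*(-5 + 1/P))
l(m, x) = -261 - 2*m (l(m, x) = (9 - 45*6) - (m + m) = (9 - 270) - 2*m = -261 - 2*m)
(l(1, 21) + 239)*12 = ((-261 - 2*1) + 239)*12 = ((-261 - 2) + 239)*12 = (-263 + 239)*12 = -24*12 = -288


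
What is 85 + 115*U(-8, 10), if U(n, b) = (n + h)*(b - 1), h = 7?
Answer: -950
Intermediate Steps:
U(n, b) = (-1 + b)*(7 + n) (U(n, b) = (n + 7)*(b - 1) = (7 + n)*(-1 + b) = (-1 + b)*(7 + n))
85 + 115*U(-8, 10) = 85 + 115*(-7 - 1*(-8) + 7*10 + 10*(-8)) = 85 + 115*(-7 + 8 + 70 - 80) = 85 + 115*(-9) = 85 - 1035 = -950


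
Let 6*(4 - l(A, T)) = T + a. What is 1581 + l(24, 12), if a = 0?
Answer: 1583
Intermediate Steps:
l(A, T) = 4 - T/6 (l(A, T) = 4 - (T + 0)/6 = 4 - T/6)
1581 + l(24, 12) = 1581 + (4 - ⅙*12) = 1581 + (4 - 2) = 1581 + 2 = 1583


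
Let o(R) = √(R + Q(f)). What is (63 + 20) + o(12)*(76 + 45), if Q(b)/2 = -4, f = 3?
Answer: 325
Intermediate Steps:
Q(b) = -8 (Q(b) = 2*(-4) = -8)
o(R) = √(-8 + R) (o(R) = √(R - 8) = √(-8 + R))
(63 + 20) + o(12)*(76 + 45) = (63 + 20) + √(-8 + 12)*(76 + 45) = 83 + √4*121 = 83 + 2*121 = 83 + 242 = 325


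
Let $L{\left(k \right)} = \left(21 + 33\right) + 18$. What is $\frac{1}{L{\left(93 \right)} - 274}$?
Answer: $- \frac{1}{202} \approx -0.0049505$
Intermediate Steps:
$L{\left(k \right)} = 72$ ($L{\left(k \right)} = 54 + 18 = 72$)
$\frac{1}{L{\left(93 \right)} - 274} = \frac{1}{72 - 274} = \frac{1}{-202} = - \frac{1}{202}$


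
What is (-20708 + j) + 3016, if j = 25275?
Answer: 7583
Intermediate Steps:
(-20708 + j) + 3016 = (-20708 + 25275) + 3016 = 4567 + 3016 = 7583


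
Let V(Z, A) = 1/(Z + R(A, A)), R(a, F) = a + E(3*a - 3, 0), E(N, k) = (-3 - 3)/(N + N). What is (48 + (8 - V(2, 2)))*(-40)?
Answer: -6680/3 ≈ -2226.7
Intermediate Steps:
E(N, k) = -3/N (E(N, k) = -6*1/(2*N) = -3/N)
R(a, F) = a - 3/(-3 + 3*a) (R(a, F) = a - 3/(3*a - 3) = a - 3/(-3 + 3*a))
V(Z, A) = 1/(Z + (-1 + A*(-1 + A))/(-1 + A))
(48 + (8 - V(2, 2)))*(-40) = (48 + (8 - (-1 + 2)/(-1 + 2*(-1 + 2) + 2*(-1 + 2))))*(-40) = (48 + (8 - 1/(-1 + 2*1 + 2*1)))*(-40) = (48 + (8 - 1/(-1 + 2 + 2)))*(-40) = (48 + (8 - 1/3))*(-40) = (48 + (8 - 1*⅓))*(-40) = (48 + (8 - ⅓))*(-40) = (48 + 23/3)*(-40) = (167/3)*(-40) = -6680/3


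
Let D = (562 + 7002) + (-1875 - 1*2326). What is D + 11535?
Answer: 14898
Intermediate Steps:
D = 3363 (D = 7564 + (-1875 - 2326) = 7564 - 4201 = 3363)
D + 11535 = 3363 + 11535 = 14898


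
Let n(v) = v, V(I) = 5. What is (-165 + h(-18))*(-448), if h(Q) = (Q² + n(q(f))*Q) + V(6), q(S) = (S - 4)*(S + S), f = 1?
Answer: -121856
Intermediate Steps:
q(S) = 2*S*(-4 + S) (q(S) = (-4 + S)*(2*S) = 2*S*(-4 + S))
h(Q) = 5 + Q² - 6*Q (h(Q) = (Q² + (2*1*(-4 + 1))*Q) + 5 = (Q² + (2*1*(-3))*Q) + 5 = (Q² - 6*Q) + 5 = 5 + Q² - 6*Q)
(-165 + h(-18))*(-448) = (-165 + (5 + (-18)² - 6*(-18)))*(-448) = (-165 + (5 + 324 + 108))*(-448) = (-165 + 437)*(-448) = 272*(-448) = -121856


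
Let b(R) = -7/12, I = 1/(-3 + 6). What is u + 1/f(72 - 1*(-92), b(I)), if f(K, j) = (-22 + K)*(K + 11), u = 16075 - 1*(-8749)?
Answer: 616876401/24850 ≈ 24824.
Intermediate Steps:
I = ⅓ (I = 1/3 = ⅓ ≈ 0.33333)
u = 24824 (u = 16075 + 8749 = 24824)
b(R) = -7/12 (b(R) = -7*1/12 = -7/12)
f(K, j) = (-22 + K)*(11 + K)
u + 1/f(72 - 1*(-92), b(I)) = 24824 + 1/(-242 + (72 - 1*(-92))² - 11*(72 - 1*(-92))) = 24824 + 1/(-242 + (72 + 92)² - 11*(72 + 92)) = 24824 + 1/(-242 + 164² - 11*164) = 24824 + 1/(-242 + 26896 - 1804) = 24824 + 1/24850 = 616876401/24850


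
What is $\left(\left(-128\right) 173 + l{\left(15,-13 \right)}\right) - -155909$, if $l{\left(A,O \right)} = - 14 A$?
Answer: $133555$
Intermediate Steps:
$\left(\left(-128\right) 173 + l{\left(15,-13 \right)}\right) - -155909 = \left(\left(-128\right) 173 - 210\right) - -155909 = \left(-22144 - 210\right) + 155909 = -22354 + 155909 = 133555$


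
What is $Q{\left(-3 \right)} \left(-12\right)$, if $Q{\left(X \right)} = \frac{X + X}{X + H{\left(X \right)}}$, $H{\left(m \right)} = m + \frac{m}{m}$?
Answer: $- \frac{72}{5} \approx -14.4$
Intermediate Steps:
$H{\left(m \right)} = 1 + m$ ($H{\left(m \right)} = m + 1 = 1 + m$)
$Q{\left(X \right)} = \frac{2 X}{1 + 2 X}$ ($Q{\left(X \right)} = \frac{X + X}{X + \left(1 + X\right)} = \frac{2 X}{1 + 2 X}$)
$Q{\left(-3 \right)} \left(-12\right) = 2 \left(-3\right) \frac{1}{1 + 2 \left(-3\right)} \left(-12\right) = 2 \left(-3\right) \frac{1}{1 - 6} \left(-12\right) = 2 \left(-3\right) \frac{1}{-5} \left(-12\right) = 2 \left(-3\right) \left(- \frac{1}{5}\right) \left(-12\right) = \frac{6}{5} \left(-12\right) = - \frac{72}{5}$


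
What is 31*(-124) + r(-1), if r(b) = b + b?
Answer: -3846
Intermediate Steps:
r(b) = 2*b
31*(-124) + r(-1) = 31*(-124) + 2*(-1) = -3844 - 2 = -3846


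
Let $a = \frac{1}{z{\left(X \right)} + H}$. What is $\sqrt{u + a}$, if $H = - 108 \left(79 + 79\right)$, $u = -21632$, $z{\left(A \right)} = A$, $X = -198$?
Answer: $\frac{i \sqrt{716203420030}}{5754} \approx 147.08 i$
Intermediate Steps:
$H = -17064$ ($H = \left(-108\right) 158 = -17064$)
$a = - \frac{1}{17262}$ ($a = \frac{1}{-198 - 17064} = \frac{1}{-17262} = - \frac{1}{17262} \approx -5.7931 \cdot 10^{-5}$)
$\sqrt{u + a} = \sqrt{-21632 - \frac{1}{17262}} = \sqrt{- \frac{373411585}{17262}} = \frac{i \sqrt{716203420030}}{5754}$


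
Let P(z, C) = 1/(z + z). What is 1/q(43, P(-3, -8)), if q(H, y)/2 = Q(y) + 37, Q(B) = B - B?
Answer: 1/74 ≈ 0.013514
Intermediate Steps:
P(z, C) = 1/(2*z)
Q(B) = 0
q(H, y) = 74 (q(H, y) = 2*(0 + 37) = 2*37 = 74)
1/q(43, P(-3, -8)) = 1/74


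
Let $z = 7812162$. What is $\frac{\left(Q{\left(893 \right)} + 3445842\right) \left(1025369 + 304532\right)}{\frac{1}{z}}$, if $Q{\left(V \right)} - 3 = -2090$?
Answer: $35778555277229417310$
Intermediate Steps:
$Q{\left(V \right)} = -2087$ ($Q{\left(V \right)} = 3 - 2090 = -2087$)
$\frac{\left(Q{\left(893 \right)} + 3445842\right) \left(1025369 + 304532\right)}{\frac{1}{z}} = \frac{\left(-2087 + 3445842\right) \left(1025369 + 304532\right)}{\frac{1}{7812162}} = 3443755 \cdot 1329901 \frac{1}{\frac{1}{7812162}} = 4579853218255 \cdot 7812162 = 35778555277229417310$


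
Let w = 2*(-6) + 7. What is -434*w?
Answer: 2170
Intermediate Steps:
w = -5 (w = -12 + 7 = -5)
-434*w = -434*(-5) = 2170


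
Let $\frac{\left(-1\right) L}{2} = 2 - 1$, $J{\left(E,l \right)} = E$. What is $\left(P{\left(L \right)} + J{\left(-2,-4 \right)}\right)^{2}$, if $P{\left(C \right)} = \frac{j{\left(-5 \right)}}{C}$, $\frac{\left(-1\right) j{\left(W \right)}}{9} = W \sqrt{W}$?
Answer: $- \frac{10109}{4} + 90 i \sqrt{5} \approx -2527.3 + 201.25 i$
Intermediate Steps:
$j{\left(W \right)} = - 9 W^{\frac{3}{2}}$ ($j{\left(W \right)} = - 9 W \sqrt{W} = - 9 W^{\frac{3}{2}}$)
$L = -2$ ($L = - 2 \left(2 - 1\right) = \left(-2\right) 1 = -2$)
$P{\left(C \right)} = \frac{45 i \sqrt{5}}{C}$ ($P{\left(C \right)} = \frac{\left(-9\right) \left(-5\right)^{\frac{3}{2}}}{C} = \frac{\left(-9\right) \left(- 5 i \sqrt{5}\right)}{C} = \frac{45 i \sqrt{5}}{C}$)
$\left(P{\left(L \right)} + J{\left(-2,-4 \right)}\right)^{2} = \left(\frac{45 i \sqrt{5}}{-2} - 2\right)^{2} = \left(45 i \sqrt{5} \left(- \frac{1}{2}\right) - 2\right)^{2} = \left(- \frac{45 i \sqrt{5}}{2} - 2\right)^{2} = \left(-2 - \frac{45 i \sqrt{5}}{2}\right)^{2}$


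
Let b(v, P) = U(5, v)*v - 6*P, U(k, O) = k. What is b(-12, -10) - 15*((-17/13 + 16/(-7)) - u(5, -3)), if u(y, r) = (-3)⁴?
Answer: 115470/91 ≈ 1268.9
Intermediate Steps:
u(y, r) = 81
b(v, P) = -6*P + 5*v (b(v, P) = 5*v - 6*P = -6*P + 5*v)
b(-12, -10) - 15*((-17/13 + 16/(-7)) - u(5, -3)) = (-6*(-10) + 5*(-12)) - 15*((-17/13 + 16/(-7)) - 1*81) = (60 - 60) - 15*((-17*1/13 + 16*(-⅐)) - 81) = 0 - 15*((-17/13 - 16/7) - 81) = 0 - 15*(-327/91 - 81) = 0 - 15*(-7698/91) = 0 + 115470/91 = 115470/91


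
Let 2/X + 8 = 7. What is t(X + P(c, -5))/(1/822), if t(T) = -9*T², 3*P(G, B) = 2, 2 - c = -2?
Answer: -13152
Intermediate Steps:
c = 4 (c = 2 - 1*(-2) = 2 + 2 = 4)
P(G, B) = ⅔ (P(G, B) = (⅓)*2 = ⅔)
X = -2 (X = 2/(-8 + 7) = 2/(-1) = 2*(-1) = -2)
t(X + P(c, -5))/(1/822) = (-9*(-2 + ⅔)²)/(1/822) = (-9*(-4/3)²)/(1/822) = -9*16/9*822 = -16*822 = -13152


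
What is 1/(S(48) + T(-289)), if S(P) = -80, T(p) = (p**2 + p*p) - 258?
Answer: 1/166704 ≈ 5.9987e-6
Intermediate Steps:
T(p) = -258 + 2*p**2 (T(p) = (p**2 + p**2) - 258 = 2*p**2 - 258 = -258 + 2*p**2)
1/(S(48) + T(-289)) = 1/(-80 + (-258 + 2*(-289)**2)) = 1/(-80 + (-258 + 2*83521)) = 1/(-80 + (-258 + 167042)) = 1/(-80 + 166784) = 1/166704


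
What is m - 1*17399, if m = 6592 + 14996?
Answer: 4189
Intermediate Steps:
m = 21588
m - 1*17399 = 21588 - 1*17399 = 21588 - 17399 = 4189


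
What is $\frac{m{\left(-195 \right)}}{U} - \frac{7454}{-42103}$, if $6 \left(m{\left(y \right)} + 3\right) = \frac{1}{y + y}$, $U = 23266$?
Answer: $\frac{405518342597}{2292190051320} \approx 0.17691$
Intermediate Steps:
$m{\left(y \right)} = -3 + \frac{1}{12 y}$ ($m{\left(y \right)} = -3 + \frac{1}{6 \left(y + y\right)} = -3 + \frac{1}{6 \cdot 2 y} = -3 + \frac{\frac{1}{2} \frac{1}{y}}{6} = -3 + \frac{1}{12 y}$)
$\frac{m{\left(-195 \right)}}{U} - \frac{7454}{-42103} = \frac{-3 + \frac{1}{12 \left(-195\right)}}{23266} - \frac{7454}{-42103} = \left(-3 + \frac{1}{12} \left(- \frac{1}{195}\right)\right) \frac{1}{23266} - - \frac{7454}{42103} = \left(-3 - \frac{1}{2340}\right) \frac{1}{23266} + \frac{7454}{42103} = \left(- \frac{7021}{2340}\right) \frac{1}{23266} + \frac{7454}{42103} = - \frac{7021}{54442440} + \frac{7454}{42103} = \frac{405518342597}{2292190051320}$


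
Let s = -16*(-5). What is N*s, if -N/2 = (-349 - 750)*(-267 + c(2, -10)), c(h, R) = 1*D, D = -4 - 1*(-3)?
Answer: -47125120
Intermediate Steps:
D = -1 (D = -4 + 3 = -1)
c(h, R) = -1 (c(h, R) = 1*(-1) = -1)
N = -589064 (N = -2*(-349 - 750)*(-267 - 1) = -(-2198)*(-268) = -2*294532 = -589064)
s = 80
N*s = -589064*80 = -47125120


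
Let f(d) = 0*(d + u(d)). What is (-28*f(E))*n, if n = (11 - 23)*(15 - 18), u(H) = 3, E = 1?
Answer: 0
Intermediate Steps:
f(d) = 0 (f(d) = 0*(d + 3) = 0*(3 + d) = 0)
n = 36 (n = -12*(-3) = 36)
(-28*f(E))*n = -28*0*36 = 0*36 = 0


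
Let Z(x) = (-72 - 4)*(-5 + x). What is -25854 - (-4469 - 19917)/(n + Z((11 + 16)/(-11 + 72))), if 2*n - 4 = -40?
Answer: -258184037/10015 ≈ -25780.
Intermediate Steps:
n = -18 (n = 2 + (½)*(-40) = 2 - 20 = -18)
Z(x) = 380 - 76*x (Z(x) = -76*(-5 + x) = 380 - 76*x)
-25854 - (-4469 - 19917)/(n + Z((11 + 16)/(-11 + 72))) = -25854 - (-4469 - 19917)/(-18 + (380 - 76*(11 + 16)/(-11 + 72))) = -25854 - (-24386)/(-18 + (380 - 2052/61)) = -25854 - (-24386)/(-18 + 21128/61) = -25854 - (-24386)/20030/61 = -25854 - (-24386)*61/20030 = -25854 - 1*(-743773/10015) = -25854 + 743773/10015 = -258184037/10015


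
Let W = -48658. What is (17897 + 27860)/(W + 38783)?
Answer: -45757/9875 ≈ -4.6336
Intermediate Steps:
(17897 + 27860)/(W + 38783) = (17897 + 27860)/(-48658 + 38783) = 45757/(-9875) = 45757*(-1/9875) = -45757/9875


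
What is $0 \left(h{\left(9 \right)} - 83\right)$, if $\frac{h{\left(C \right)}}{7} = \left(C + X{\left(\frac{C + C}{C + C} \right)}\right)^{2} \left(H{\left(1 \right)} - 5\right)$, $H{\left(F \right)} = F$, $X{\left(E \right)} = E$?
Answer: $0$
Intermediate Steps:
$h{\left(C \right)} = - 28 \left(1 + C\right)^{2}$ ($h{\left(C \right)} = 7 \left(C + \frac{C + C}{C + C}\right)^{2} \left(1 - 5\right) = 7 \left(C + \frac{2 C}{2 C}\right)^{2} \left(-4\right) = 7 \left(C + 2 C \frac{1}{2 C}\right)^{2} \left(-4\right) = 7 \left(C + 1\right)^{2} \left(-4\right) = 7 \left(1 + C\right)^{2} \left(-4\right) = 7 \left(- 4 \left(1 + C\right)^{2}\right) = - 28 \left(1 + C\right)^{2}$)
$0 \left(h{\left(9 \right)} - 83\right) = 0 \left(- 28 \left(1 + 9\right)^{2} - 83\right) = 0 \left(- 28 \cdot 10^{2} - 83\right) = 0 \left(\left(-28\right) 100 - 83\right) = 0 \left(-2800 - 83\right) = 0 \left(-2883\right) = 0$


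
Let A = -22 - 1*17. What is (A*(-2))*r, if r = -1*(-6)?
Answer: 468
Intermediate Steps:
A = -39 (A = -22 - 17 = -39)
r = 6
(A*(-2))*r = -39*(-2)*6 = 78*6 = 468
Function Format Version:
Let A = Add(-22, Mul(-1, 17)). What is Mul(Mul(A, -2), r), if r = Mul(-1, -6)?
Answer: 468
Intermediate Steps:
A = -39 (A = Add(-22, -17) = -39)
r = 6
Mul(Mul(A, -2), r) = Mul(Mul(-39, -2), 6) = Mul(78, 6) = 468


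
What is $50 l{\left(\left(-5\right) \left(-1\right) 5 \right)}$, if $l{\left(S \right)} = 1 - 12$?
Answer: $-550$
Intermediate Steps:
$l{\left(S \right)} = -11$ ($l{\left(S \right)} = 1 - 12 = -11$)
$50 l{\left(\left(-5\right) \left(-1\right) 5 \right)} = 50 \left(-11\right) = -550$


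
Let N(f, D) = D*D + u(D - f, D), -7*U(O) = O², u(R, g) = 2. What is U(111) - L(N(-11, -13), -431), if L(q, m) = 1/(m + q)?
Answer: -3203453/1820 ≈ -1760.1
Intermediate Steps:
U(O) = -O²/7
N(f, D) = 2 + D² (N(f, D) = D*D + 2 = D² + 2 = 2 + D²)
U(111) - L(N(-11, -13), -431) = -⅐*111² - 1/(-431 + (2 + (-13)²)) = -⅐*12321 - 1/(-431 + (2 + 169)) = -12321/7 - 1/(-431 + 171) = -12321/7 - 1/(-260) = -12321/7 - 1*(-1/260) = -12321/7 + 1/260 = -3203453/1820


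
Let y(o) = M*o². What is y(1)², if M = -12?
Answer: 144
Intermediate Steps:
y(o) = -12*o²
y(1)² = (-12*1²)² = (-12*1)² = (-12)² = 144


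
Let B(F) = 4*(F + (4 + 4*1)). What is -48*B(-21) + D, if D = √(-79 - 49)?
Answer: 2496 + 8*I*√2 ≈ 2496.0 + 11.314*I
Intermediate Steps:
B(F) = 32 + 4*F (B(F) = 4*(F + (4 + 4)) = 4*(F + 8) = 4*(8 + F) = 32 + 4*F)
D = 8*I*√2 (D = √(-128) = 8*I*√2 ≈ 11.314*I)
-48*B(-21) + D = -48*(32 + 4*(-21)) + 8*I*√2 = -48*(32 - 84) + 8*I*√2 = -48*(-52) + 8*I*√2 = 2496 + 8*I*√2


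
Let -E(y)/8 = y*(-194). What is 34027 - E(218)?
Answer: -304309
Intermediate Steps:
E(y) = 1552*y (E(y) = -8*y*(-194) = -(-1552)*y = 1552*y)
34027 - E(218) = 34027 - 1552*218 = 34027 - 1*338336 = 34027 - 338336 = -304309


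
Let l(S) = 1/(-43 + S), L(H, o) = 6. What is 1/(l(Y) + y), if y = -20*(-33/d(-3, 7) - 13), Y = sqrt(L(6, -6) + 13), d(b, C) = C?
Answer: 31766693/11253739089 + 49*sqrt(19)/11253739089 ≈ 0.0028228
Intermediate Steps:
Y = sqrt(19) (Y = sqrt(6 + 13) = sqrt(19) ≈ 4.3589)
y = 2480/7 (y = -20*(-33/7 - 13) = -20*(-124/7) = 2480/7 ≈ 354.29)
1/(l(Y) + y) = 1/(1/(-43 + sqrt(19)) + 2480/7) = 1/(2480/7 + 1/(-43 + sqrt(19)))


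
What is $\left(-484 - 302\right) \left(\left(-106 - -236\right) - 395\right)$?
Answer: $208290$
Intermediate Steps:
$\left(-484 - 302\right) \left(\left(-106 - -236\right) - 395\right) = - 786 \left(\left(-106 + 236\right) - 395\right) = - 786 \left(130 - 395\right) = \left(-786\right) \left(-265\right) = 208290$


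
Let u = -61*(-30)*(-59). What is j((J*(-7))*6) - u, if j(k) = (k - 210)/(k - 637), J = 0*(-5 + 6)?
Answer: 9825300/91 ≈ 1.0797e+5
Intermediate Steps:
J = 0 (J = 0*1 = 0)
j(k) = (-210 + k)/(-637 + k)
u = -107970 (u = 1830*(-59) = -107970)
j((J*(-7))*6) - u = (-210 + (0*(-7))*6)/(-637 + (0*(-7))*6) - 1*(-107970) = (-210 + 0*6)/(-637 + 0*6) + 107970 = (-210 + 0)/(-637 + 0) + 107970 = -210/(-637) + 107970 = -1/637*(-210) + 107970 = 30/91 + 107970 = 9825300/91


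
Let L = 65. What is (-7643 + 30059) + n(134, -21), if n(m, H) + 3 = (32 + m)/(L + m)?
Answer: 4460353/199 ≈ 22414.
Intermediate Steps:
n(m, H) = -3 + (32 + m)/(65 + m)
(-7643 + 30059) + n(134, -21) = (-7643 + 30059) + (-163 - 2*134)/(65 + 134) = 22416 + (-163 - 268)/199 = 22416 + (1/199)*(-431) = 22416 - 431/199 = 4460353/199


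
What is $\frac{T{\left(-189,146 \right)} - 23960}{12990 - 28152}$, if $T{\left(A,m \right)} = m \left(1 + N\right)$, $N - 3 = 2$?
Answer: $\frac{11542}{7581} \approx 1.5225$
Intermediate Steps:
$N = 5$ ($N = 3 + 2 = 5$)
$T{\left(A,m \right)} = 6 m$ ($T{\left(A,m \right)} = m \left(1 + 5\right) = m 6 = 6 m$)
$\frac{T{\left(-189,146 \right)} - 23960}{12990 - 28152} = \frac{6 \cdot 146 - 23960}{12990 - 28152} = \frac{876 - 23960}{-15162} = \left(-23084\right) \left(- \frac{1}{15162}\right) = \frac{11542}{7581}$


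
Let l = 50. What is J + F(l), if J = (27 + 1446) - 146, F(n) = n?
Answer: 1377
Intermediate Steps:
J = 1327 (J = 1473 - 146 = 1327)
J + F(l) = 1327 + 50 = 1377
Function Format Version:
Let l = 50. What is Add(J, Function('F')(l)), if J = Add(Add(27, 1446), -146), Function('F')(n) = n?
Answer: 1377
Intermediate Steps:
J = 1327 (J = Add(1473, -146) = 1327)
Add(J, Function('F')(l)) = Add(1327, 50) = 1377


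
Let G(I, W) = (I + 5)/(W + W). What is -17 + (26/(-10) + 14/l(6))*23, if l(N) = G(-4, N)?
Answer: 18936/5 ≈ 3787.2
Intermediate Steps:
G(I, W) = (5 + I)/(2*W) (G(I, W) = (5 + I)/((2*W)) = (5 + I)*(1/(2*W)) = (5 + I)/(2*W))
l(N) = 1/(2*N) (l(N) = (5 - 4)/(2*N) = (1/2)*1/N = 1/(2*N))
-17 + (26/(-10) + 14/l(6))*23 = -17 + (26/(-10) + 14/(((1/2)/6)))*23 = -17 + (26*(-1/10) + 14/(((1/2)*(1/6))))*23 = -17 + (-13/5 + 14/(1/12))*23 = -17 + (-13/5 + 14*12)*23 = -17 + (-13/5 + 168)*23 = -17 + (827/5)*23 = -17 + 19021/5 = 18936/5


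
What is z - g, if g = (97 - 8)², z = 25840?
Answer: 17919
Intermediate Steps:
g = 7921 (g = 89² = 7921)
z - g = 25840 - 1*7921 = 25840 - 7921 = 17919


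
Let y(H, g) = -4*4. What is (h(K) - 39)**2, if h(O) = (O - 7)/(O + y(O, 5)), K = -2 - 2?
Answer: 591361/400 ≈ 1478.4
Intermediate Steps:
y(H, g) = -16
K = -4
h(O) = (-7 + O)/(-16 + O) (h(O) = (O - 7)/(O - 16) = (-7 + O)/(-16 + O))
(h(K) - 39)**2 = ((-7 - 4)/(-16 - 4) - 39)**2 = (-11/(-20) - 39)**2 = (-1/20*(-11) - 39)**2 = (11/20 - 39)**2 = (-769/20)**2 = 591361/400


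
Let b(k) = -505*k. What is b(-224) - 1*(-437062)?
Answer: 550182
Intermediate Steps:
b(-224) - 1*(-437062) = -505*(-224) - 1*(-437062) = 113120 + 437062 = 550182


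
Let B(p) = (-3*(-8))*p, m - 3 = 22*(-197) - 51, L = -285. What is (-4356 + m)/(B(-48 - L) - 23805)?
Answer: 8738/18117 ≈ 0.48231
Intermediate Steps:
m = -4382 (m = 3 + (22*(-197) - 51) = 3 + (-4334 - 51) = 3 - 4385 = -4382)
B(p) = 24*p
(-4356 + m)/(B(-48 - L) - 23805) = (-4356 - 4382)/(24*(-48 - 1*(-285)) - 23805) = -8738/(24*(-48 + 285) - 23805) = -8738/(24*237 - 23805) = -8738/(5688 - 23805) = -8738/(-18117) = -8738*(-1/18117) = 8738/18117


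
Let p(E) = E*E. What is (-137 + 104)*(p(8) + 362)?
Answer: -14058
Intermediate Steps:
p(E) = E²
(-137 + 104)*(p(8) + 362) = (-137 + 104)*(8² + 362) = -33*(64 + 362) = -33*426 = -14058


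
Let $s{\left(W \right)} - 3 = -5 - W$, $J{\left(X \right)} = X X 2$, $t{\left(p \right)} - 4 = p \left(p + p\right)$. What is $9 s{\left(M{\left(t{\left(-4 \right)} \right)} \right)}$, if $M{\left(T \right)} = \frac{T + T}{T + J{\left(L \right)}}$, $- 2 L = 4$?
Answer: $- \frac{360}{11} \approx -32.727$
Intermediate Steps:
$L = -2$ ($L = \left(- \frac{1}{2}\right) 4 = -2$)
$t{\left(p \right)} = 4 + 2 p^{2}$ ($t{\left(p \right)} = 4 + p \left(p + p\right) = 4 + p 2 p = 4 + 2 p^{2}$)
$J{\left(X \right)} = 2 X^{2}$ ($J{\left(X \right)} = X^{2} \cdot 2 = 2 X^{2}$)
$M{\left(T \right)} = \frac{2 T}{8 + T}$ ($M{\left(T \right)} = \frac{T + T}{T + 2 \left(-2\right)^{2}} = \frac{2 T}{T + 2 \cdot 4} = \frac{2 T}{T + 8} = \frac{2 T}{8 + T}$)
$s{\left(W \right)} = -2 - W$ ($s{\left(W \right)} = 3 - \left(5 + W\right) = -2 - W$)
$9 s{\left(M{\left(t{\left(-4 \right)} \right)} \right)} = 9 \left(-2 - \frac{2 \left(4 + 2 \left(-4\right)^{2}\right)}{8 + \left(4 + 2 \left(-4\right)^{2}\right)}\right) = 9 \left(-2 - \frac{2 \left(4 + 2 \cdot 16\right)}{8 + \left(4 + 2 \cdot 16\right)}\right) = 9 \left(-2 - \frac{2 \left(4 + 32\right)}{8 + \left(4 + 32\right)}\right) = 9 \left(-2 - 2 \cdot 36 \frac{1}{8 + 36}\right) = 9 \left(-2 - 2 \cdot 36 \cdot \frac{1}{44}\right) = 9 \left(-2 - \frac{18}{11}\right) = 9 \left(- \frac{40}{11}\right) = - \frac{360}{11}$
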